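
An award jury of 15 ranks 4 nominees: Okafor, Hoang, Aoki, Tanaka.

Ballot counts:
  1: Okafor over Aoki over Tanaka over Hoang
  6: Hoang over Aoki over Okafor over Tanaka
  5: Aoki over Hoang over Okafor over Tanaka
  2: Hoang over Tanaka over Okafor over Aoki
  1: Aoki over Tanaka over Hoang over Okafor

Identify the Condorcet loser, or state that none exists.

Tanaka

Pairwise majorities:
Okafor vs Hoang: 1 to 14, Hoang.
Okafor–Aoki: Aoki 12–3.
Okafor vs Tanaka: Okafor, 12–3.
Hoang vs Aoki: 8 to 7, Hoang.
Hoang vs Tanaka: 6+5+2 = 13 for Hoang, 2 for Tanaka — Hoang by 13–2.
Aoki vs Tanaka: Aoki preferred on 1+6+5+1 = 13 ballots; Aoki wins 13–2.
Tanaka loses to every other nominee — it is the Condorcet loser.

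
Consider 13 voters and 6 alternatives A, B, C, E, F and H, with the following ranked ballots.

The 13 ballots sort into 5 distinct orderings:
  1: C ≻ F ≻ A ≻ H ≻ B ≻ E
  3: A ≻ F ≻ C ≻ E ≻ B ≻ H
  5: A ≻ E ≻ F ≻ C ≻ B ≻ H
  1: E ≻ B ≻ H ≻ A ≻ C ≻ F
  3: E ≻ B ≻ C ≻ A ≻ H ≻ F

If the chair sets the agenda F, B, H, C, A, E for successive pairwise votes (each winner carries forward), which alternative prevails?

A

Round 1: F vs B — 9–4, F advances.
Round 2: F vs H — 9–4, F advances.
Round 3: F vs C — 8–5, F advances.
Round 4: F vs A — 1–12, A advances.
Round 5: A vs E — 9–4, A advances.
The agenda winner is A.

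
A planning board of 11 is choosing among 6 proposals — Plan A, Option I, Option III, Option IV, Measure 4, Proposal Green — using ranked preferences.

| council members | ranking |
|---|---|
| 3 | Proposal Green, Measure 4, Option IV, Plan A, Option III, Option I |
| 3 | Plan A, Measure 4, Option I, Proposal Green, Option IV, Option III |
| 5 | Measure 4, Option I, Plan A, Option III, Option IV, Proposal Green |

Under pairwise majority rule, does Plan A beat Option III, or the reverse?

Ballots ranking Plan A above Option III: 3 + 3 + 5 = 11.
Ballots ranking Option III above Plan A: 11 − 11 = 0.
Plan A wins the head-to-head 11–0.

Plan A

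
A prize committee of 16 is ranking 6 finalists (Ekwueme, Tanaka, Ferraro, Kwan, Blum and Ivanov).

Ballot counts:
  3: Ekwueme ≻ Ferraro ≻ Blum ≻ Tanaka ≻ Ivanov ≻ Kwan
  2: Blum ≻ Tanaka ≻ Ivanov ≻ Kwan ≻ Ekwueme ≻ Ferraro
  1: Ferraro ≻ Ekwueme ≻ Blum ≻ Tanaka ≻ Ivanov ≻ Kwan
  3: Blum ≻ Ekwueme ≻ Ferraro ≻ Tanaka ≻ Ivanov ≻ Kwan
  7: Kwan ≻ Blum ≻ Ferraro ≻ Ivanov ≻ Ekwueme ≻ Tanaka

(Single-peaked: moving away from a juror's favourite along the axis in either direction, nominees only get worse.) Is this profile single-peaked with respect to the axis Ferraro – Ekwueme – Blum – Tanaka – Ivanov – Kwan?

no

Axis positions: Ferraro=1, Ekwueme=2, Blum=3, Tanaka=4, Ivanov=5, Kwan=6.
Cluster 1 (peak Ekwueme at position 2): ranking walks positions 2-1-3-4-5-6, expanding outward from the peak — single-peaked.
Cluster 2 (peak Blum at position 3): ranking walks positions 3-4-5-6-2-1, expanding outward from the peak — single-peaked.
Cluster 3 (peak Ferraro at position 1): ranking walks positions 1-2-3-4-5-6, expanding outward from the peak — single-peaked.
Cluster 4 (peak Blum at position 3): ranking walks positions 3-2-1-4-5-6, expanding outward from the peak — single-peaked.
Cluster 5: ranking walks positions 6-3-1-5-2-4; Blum is ranked above Ivanov even though Ivanov lies between Blum and the peak Kwan on the axis — preferences dip and rise again. Not single-peaked.
Cluster 5 violates single-peakedness, so the profile is not single-peaked on this axis.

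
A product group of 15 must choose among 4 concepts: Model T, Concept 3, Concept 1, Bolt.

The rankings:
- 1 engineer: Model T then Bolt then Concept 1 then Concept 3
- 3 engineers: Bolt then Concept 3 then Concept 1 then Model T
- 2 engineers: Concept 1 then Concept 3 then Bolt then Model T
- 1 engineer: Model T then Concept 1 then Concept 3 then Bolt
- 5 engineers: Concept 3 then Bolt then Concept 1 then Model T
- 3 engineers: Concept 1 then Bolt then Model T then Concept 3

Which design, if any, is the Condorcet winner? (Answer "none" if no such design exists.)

Head-to-head results (15 engineers):
Model T vs Concept 3: Model T is ranked higher on 1+1+3 = 5 ballots, Concept 3 on 10. Concept 3 wins 10–5.
Model T vs Concept 1: Model T is ranked higher on 1+1 = 2 ballots, Concept 1 on 13. Concept 1 wins 13–2.
Model T vs Bolt: Model T is ranked higher on 1+1 = 2 ballots, Bolt on 13. Bolt wins 13–2.
Concept 3 vs Concept 1: 3+5 = 8 for Concept 3, 7 for Concept 1 — Concept 3 by 8–7.
Concept 3 vs Bolt: 8 to 7, Concept 3.
Concept 1 vs Bolt: 6 to 9, Bolt.
Concept 3 defeats every rival head-to-head and is the Condorcet winner.

Concept 3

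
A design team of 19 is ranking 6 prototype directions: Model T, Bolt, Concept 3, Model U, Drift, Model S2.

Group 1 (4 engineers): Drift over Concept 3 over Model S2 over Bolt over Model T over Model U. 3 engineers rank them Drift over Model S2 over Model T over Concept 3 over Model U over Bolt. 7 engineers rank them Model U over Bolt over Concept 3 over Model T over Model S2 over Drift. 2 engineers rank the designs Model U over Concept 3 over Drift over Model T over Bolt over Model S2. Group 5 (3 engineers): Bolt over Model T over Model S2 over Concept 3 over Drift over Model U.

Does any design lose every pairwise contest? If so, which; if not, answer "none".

Head-to-head results (19 engineers):
Model T vs Bolt: Bolt wins 14–5.
Model T vs Concept 3: Model T preferred on 3+3 = 6 ballots; Concept 3 wins 13–6.
Model T vs Model U: 10 to 9, Model T.
Model T–Drift: Model T 10–9.
Model T vs Model S2: Model T preferred on 7+2+3 = 12 ballots; Model T wins 12–7.
Bolt vs Concept 3: Bolt, 10–9.
Bolt vs Model U: Model U, 12–7.
Bolt–Drift: Bolt 10–9.
Bolt vs Model S2: Bolt preferred on 7+2+3 = 12 ballots; Bolt wins 12–7.
Concept 3 vs Model U: Concept 3 preferred on 4+3+3 = 10 ballots; Concept 3 wins 10–9.
Concept 3 vs Drift: Concept 3 wins 12–7.
Concept 3 vs Model S2: Concept 3, 13–6.
Model U vs Drift: 9 to 10, Drift.
Model U vs Model S2: Model U is ranked higher on 7+2 = 9 ballots, Model S2 on 10. Model S2 wins 10–9.
Drift vs Model S2: Model S2 wins 10–9.
No design is winless: Model T beats Model U; Bolt beats Model T; Concept 3 beats Model T; Model U beats Bolt; Drift beats Model U; Model S2 beats Model U. There is no Condorcet loser.

none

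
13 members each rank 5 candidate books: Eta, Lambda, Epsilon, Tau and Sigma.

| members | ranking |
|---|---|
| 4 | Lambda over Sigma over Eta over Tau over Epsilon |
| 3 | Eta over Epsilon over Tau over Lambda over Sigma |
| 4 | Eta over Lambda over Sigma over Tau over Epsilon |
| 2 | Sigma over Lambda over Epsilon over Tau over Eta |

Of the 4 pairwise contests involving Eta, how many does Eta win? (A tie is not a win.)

4

Eta against each rival (13 members):
Eta vs Lambda: Eta wins 7–6.
Eta vs Epsilon: 11 to 2, Eta.
Eta vs Tau: Eta wins 11–2.
Eta vs Sigma: Eta wins 7–6.
Eta beats Lambda, Epsilon, Tau, Sigma — 4 pairwise wins.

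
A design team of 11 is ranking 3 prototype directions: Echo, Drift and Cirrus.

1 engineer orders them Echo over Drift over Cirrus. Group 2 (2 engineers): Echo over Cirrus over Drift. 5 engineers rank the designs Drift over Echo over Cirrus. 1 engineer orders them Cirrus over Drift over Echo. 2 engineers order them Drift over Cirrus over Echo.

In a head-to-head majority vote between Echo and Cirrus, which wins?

Echo

Ballots ranking Echo above Cirrus: 1 + 2 + 5 = 8.
Ballots ranking Cirrus above Echo: 11 − 8 = 3.
Echo wins the head-to-head 8–3.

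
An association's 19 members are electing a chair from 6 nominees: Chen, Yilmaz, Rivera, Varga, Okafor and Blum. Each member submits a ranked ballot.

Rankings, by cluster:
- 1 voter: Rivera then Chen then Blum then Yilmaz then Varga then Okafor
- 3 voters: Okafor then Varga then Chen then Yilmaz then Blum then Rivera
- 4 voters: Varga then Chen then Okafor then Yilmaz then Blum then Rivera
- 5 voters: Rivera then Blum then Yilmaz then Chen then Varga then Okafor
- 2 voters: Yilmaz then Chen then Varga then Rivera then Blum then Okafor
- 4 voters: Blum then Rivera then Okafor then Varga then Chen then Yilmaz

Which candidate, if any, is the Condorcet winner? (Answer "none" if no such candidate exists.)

none

Pairwise majorities:
Chen vs Yilmaz: Chen, 12–7.
Chen vs Rivera: Rivera, 10–9.
Chen vs Varga: Varga, 11–8.
Chen vs Okafor: Chen, 12–7.
Chen vs Blum: Chen, 10–9.
Yilmaz vs Rivera: Rivera wins 10–9.
Yilmaz vs Varga: Varga, 11–8.
Yilmaz vs Okafor: Okafor, 11–8.
Yilmaz vs Blum: Blum wins 10–9.
Rivera–Varga: Rivera 10–9.
Rivera vs Okafor: Rivera wins 12–7.
Rivera vs Blum: Blum, 11–8.
Varga vs Okafor: Varga, 12–7.
Varga vs Blum: Blum, 10–9.
Okafor vs Blum: Blum, 12–7.
No candidate is unbeaten: Chen loses to Rivera; Yilmaz loses to Chen; Rivera loses to Blum; Varga loses to Rivera; Okafor loses to Chen; Blum loses to Chen. In particular Chen > Blum > Rivera > Chen is a majority cycle — no Condorcet winner exists.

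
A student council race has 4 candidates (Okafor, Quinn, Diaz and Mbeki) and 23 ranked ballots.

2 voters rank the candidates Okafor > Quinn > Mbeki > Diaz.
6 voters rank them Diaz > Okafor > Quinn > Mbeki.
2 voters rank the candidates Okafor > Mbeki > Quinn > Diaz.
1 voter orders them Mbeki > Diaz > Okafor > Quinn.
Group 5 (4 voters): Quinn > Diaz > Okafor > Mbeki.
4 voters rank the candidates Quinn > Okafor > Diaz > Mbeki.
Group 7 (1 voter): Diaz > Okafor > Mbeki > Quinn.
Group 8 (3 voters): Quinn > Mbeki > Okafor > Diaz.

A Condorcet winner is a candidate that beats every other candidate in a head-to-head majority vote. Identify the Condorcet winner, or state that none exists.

Head-to-head results (23 voters):
Okafor–Quinn: Okafor 12–11.
Okafor vs Diaz: Diaz wins 12–11.
Okafor vs Mbeki: Okafor wins 19–4.
Quinn vs Diaz: Quinn, 15–8.
Quinn–Mbeki: Quinn 19–4.
Diaz–Mbeki: Diaz 15–8.
Every candidate loses at least once (Okafor loses to Diaz; Quinn loses to Okafor; Diaz loses to Quinn; Mbeki loses to Okafor). The majority relation contains the cycle Okafor beats Quinn beats Diaz beats Okafor, so there is no Condorcet winner.

none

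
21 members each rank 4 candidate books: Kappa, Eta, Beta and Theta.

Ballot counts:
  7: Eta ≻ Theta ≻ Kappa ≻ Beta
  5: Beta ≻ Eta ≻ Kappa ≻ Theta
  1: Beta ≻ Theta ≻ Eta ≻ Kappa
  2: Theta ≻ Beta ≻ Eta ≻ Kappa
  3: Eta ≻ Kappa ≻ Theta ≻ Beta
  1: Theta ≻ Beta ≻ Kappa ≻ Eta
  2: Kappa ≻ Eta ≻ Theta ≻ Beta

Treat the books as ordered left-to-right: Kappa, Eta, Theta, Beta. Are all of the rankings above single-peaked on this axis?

Axis positions: Kappa=1, Eta=2, Theta=3, Beta=4.
Group 1 (peak Eta at position 2): ranking walks positions 2-3-1-4, expanding outward from the peak — single-peaked.
Group 2: ranking walks positions 4-2-1-3; Eta is ranked above Theta even though Theta lies between Eta and the peak Beta on the axis — preferences dip and rise again. Not single-peaked.
Group 3 (peak Beta at position 4): ranking walks positions 4-3-2-1, expanding outward from the peak — single-peaked.
Group 4 (peak Theta at position 3): ranking walks positions 3-4-2-1, expanding outward from the peak — single-peaked.
Group 5 (peak Eta at position 2): ranking walks positions 2-1-3-4, expanding outward from the peak — single-peaked.
Group 6: ranking walks positions 3-4-1-2; Kappa is ranked above Eta even though Eta lies between Kappa and the peak Theta on the axis — preferences dip and rise again. Not single-peaked.
Group 7 (peak Kappa at position 1): ranking walks positions 1-2-3-4, expanding outward from the peak — single-peaked.
Group 2 violates single-peakedness, so the profile is not single-peaked on this axis.

no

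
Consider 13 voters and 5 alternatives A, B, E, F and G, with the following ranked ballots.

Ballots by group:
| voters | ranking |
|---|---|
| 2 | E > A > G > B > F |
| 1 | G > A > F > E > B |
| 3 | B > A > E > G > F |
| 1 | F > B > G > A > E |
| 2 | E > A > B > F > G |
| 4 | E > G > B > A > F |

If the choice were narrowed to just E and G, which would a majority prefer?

E

Ballots ranking E above G: 2 + 3 + 2 + 4 = 11.
Ballots ranking G above E: 13 − 11 = 2.
E wins the head-to-head 11–2.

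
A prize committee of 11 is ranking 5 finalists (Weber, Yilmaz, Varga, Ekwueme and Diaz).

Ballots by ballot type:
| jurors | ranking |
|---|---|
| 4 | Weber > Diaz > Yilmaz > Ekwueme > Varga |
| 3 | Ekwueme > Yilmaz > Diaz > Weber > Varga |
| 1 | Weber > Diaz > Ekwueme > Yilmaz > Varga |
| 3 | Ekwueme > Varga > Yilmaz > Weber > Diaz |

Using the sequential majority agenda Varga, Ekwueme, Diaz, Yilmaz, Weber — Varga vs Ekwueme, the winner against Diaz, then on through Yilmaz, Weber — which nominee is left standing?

Round 1: Varga vs Ekwueme — 0–11, Ekwueme advances.
Round 2: Ekwueme vs Diaz — 6–5, Ekwueme advances.
Round 3: Ekwueme vs Yilmaz — 7–4, Ekwueme advances.
Round 4: Ekwueme vs Weber — 6–5, Ekwueme advances.
Ekwueme survives the agenda.

Ekwueme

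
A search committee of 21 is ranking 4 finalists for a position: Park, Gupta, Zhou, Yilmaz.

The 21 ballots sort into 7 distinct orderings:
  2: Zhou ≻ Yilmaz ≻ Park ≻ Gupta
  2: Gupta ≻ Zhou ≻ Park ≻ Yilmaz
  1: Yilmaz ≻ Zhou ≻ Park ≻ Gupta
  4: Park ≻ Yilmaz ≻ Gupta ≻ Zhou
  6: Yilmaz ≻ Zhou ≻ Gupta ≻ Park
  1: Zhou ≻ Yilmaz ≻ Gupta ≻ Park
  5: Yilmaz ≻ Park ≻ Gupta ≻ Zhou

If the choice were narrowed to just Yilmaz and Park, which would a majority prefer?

Yilmaz

Ballots ranking Yilmaz above Park: 2 + 1 + 6 + 1 + 5 = 15.
Ballots ranking Park above Yilmaz: 21 − 15 = 6.
Yilmaz wins the head-to-head 15–6.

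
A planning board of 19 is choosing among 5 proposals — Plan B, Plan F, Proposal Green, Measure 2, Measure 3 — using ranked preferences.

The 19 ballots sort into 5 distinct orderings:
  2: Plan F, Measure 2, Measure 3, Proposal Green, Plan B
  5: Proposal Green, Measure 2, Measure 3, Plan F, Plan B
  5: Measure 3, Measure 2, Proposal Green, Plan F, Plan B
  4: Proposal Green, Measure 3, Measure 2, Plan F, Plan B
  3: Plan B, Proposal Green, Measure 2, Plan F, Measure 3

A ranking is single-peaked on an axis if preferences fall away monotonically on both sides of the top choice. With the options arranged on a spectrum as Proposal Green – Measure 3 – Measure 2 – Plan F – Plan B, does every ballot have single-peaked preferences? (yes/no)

Axis positions: Proposal Green=1, Measure 3=2, Measure 2=3, Plan F=4, Plan B=5.
Group 1 (peak Plan F at position 4): ranking walks positions 4-3-2-1-5, expanding outward from the peak — single-peaked.
Group 2: ranking walks positions 1-3-2-4-5; Measure 2 is ranked above Measure 3 even though Measure 3 lies between Measure 2 and the peak Proposal Green on the axis — preferences dip and rise again. Not single-peaked.
Group 3 (peak Measure 3 at position 2): ranking walks positions 2-3-1-4-5, expanding outward from the peak — single-peaked.
Group 4 (peak Proposal Green at position 1): ranking walks positions 1-2-3-4-5, expanding outward from the peak — single-peaked.
Group 5: ranking walks positions 5-1-3-4-2; Proposal Green is ranked above Plan F even though Plan F lies between Proposal Green and the peak Plan B on the axis — preferences dip and rise again. Not single-peaked.
Group 2 violates single-peakedness, so the profile is not single-peaked on this axis.

no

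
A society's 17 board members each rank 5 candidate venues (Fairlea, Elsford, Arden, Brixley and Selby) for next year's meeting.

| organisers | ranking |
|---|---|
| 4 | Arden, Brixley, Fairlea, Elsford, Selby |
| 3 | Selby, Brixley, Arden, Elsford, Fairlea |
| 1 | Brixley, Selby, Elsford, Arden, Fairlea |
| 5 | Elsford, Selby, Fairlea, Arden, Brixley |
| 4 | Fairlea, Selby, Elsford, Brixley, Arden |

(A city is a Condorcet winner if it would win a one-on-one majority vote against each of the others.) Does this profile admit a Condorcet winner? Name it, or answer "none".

Elsford

Check each pair by majority over 17 ballots:
Fairlea vs Elsford: Elsford wins 9–8.
Fairlea vs Arden: Fairlea wins 9–8.
Fairlea vs Brixley: Fairlea, 9–8.
Fairlea–Selby: Selby 9–8.
Elsford–Arden: Elsford 10–7.
Elsford vs Brixley: Elsford, 9–8.
Elsford vs Selby: Elsford, 9–8.
Arden vs Brixley: Arden wins 9–8.
Arden–Selby: Selby 13–4.
Brixley–Selby: Selby 12–5.
Elsford defeats every rival head-to-head and is the Condorcet winner.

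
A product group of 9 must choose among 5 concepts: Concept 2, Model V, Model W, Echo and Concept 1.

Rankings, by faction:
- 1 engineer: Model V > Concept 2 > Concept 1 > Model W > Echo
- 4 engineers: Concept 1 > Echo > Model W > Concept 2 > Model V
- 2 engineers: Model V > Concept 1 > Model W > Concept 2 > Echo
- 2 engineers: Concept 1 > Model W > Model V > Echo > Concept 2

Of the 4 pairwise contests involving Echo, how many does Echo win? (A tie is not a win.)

Echo against each rival (9 engineers):
Echo vs Concept 2: Echo wins 6–3.
Echo vs Model V: 4 for Echo, 5 for Model V — Model V by 5–4.
Echo vs Model W: Echo preferred on 4 ballots; Model W wins 5–4.
Echo vs Concept 1: Echo preferred on 0 ballots; Concept 1 wins 9–0.
Echo beats Concept 2; loses to Model V, Model W, Concept 1 — 1 pairwise win.

1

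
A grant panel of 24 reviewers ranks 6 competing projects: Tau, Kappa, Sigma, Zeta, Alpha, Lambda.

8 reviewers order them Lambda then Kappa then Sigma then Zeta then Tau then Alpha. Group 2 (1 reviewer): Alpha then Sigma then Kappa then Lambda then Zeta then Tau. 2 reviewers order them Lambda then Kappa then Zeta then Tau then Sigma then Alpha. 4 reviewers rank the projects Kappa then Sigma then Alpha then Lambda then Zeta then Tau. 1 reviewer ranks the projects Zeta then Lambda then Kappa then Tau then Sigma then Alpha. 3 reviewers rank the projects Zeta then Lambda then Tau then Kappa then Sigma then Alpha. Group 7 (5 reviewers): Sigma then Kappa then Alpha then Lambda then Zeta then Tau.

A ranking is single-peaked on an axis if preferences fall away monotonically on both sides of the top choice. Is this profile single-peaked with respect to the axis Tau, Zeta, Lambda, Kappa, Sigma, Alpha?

Axis positions: Tau=1, Zeta=2, Lambda=3, Kappa=4, Sigma=5, Alpha=6.
Group 1 (peak Lambda at position 3): ranking walks positions 3-4-5-2-1-6, expanding outward from the peak — single-peaked.
Group 2 (peak Alpha at position 6): ranking walks positions 6-5-4-3-2-1, expanding outward from the peak — single-peaked.
Group 3 (peak Lambda at position 3): ranking walks positions 3-4-2-1-5-6, expanding outward from the peak — single-peaked.
Group 4 (peak Kappa at position 4): ranking walks positions 4-5-6-3-2-1, expanding outward from the peak — single-peaked.
Group 5 (peak Zeta at position 2): ranking walks positions 2-3-4-1-5-6, expanding outward from the peak — single-peaked.
Group 6 (peak Zeta at position 2): ranking walks positions 2-3-1-4-5-6, expanding outward from the peak — single-peaked.
Group 7 (peak Sigma at position 5): ranking walks positions 5-4-6-3-2-1, expanding outward from the peak — single-peaked.
Every ranking is single-peaked on this axis.

yes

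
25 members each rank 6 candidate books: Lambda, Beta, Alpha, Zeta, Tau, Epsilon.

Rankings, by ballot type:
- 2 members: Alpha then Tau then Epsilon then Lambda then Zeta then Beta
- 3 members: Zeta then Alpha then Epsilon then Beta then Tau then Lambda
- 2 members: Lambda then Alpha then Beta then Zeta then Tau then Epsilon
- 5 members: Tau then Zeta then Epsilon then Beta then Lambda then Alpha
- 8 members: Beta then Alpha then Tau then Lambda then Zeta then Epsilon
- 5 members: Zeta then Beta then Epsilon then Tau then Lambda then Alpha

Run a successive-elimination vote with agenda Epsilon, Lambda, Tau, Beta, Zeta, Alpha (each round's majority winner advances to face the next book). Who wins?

Zeta

Round 1: Epsilon vs Lambda — 15–10, Epsilon advances.
Round 2: Epsilon vs Tau — 8–17, Tau advances.
Round 3: Tau vs Beta — 7–18, Beta advances.
Round 4: Beta vs Zeta — 10–15, Zeta advances.
Round 5: Zeta vs Alpha — 13–12, Zeta advances.
The agenda winner is Zeta.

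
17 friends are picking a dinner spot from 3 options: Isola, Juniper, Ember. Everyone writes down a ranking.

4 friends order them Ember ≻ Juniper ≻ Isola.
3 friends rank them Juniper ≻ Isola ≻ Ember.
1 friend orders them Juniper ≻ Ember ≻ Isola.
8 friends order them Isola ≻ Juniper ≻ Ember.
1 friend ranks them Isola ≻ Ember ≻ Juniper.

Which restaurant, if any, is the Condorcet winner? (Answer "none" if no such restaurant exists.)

Check each pair by majority over 17 ballots:
Isola vs Juniper: Isola wins 9–8.
Isola vs Ember: Isola wins 12–5.
Juniper vs Ember: Juniper, 12–5.
Only Isola has no losses; Isola is the Condorcet winner.

Isola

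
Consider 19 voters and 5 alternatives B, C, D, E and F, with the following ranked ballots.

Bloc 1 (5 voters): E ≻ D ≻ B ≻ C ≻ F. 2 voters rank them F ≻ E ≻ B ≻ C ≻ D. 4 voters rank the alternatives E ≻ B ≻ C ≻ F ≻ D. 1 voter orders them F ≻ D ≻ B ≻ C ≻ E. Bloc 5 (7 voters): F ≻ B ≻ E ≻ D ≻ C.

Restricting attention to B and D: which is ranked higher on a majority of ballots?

Ballots ranking B above D: 2 + 4 + 7 = 13.
Ballots ranking D above B: 19 − 13 = 6.
B wins the head-to-head 13–6.

B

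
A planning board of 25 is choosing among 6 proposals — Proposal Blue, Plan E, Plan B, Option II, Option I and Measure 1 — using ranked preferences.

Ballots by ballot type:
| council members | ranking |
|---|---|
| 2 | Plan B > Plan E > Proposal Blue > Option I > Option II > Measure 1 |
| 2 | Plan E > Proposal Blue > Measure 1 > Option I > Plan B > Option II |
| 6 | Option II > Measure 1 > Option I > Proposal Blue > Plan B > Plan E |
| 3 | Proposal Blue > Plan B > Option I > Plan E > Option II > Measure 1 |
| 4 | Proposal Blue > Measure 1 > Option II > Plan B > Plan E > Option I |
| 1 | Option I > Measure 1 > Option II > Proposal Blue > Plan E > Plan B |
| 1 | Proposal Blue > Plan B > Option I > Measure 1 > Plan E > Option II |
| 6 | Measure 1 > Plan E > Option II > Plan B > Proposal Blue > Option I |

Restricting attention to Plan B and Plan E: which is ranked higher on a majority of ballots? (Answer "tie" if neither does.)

Ballots ranking Plan B above Plan E: 2 + 6 + 3 + 4 + 1 = 16.
Ballots ranking Plan E above Plan B: 25 − 16 = 9.
Plan B wins the head-to-head 16–9.

Plan B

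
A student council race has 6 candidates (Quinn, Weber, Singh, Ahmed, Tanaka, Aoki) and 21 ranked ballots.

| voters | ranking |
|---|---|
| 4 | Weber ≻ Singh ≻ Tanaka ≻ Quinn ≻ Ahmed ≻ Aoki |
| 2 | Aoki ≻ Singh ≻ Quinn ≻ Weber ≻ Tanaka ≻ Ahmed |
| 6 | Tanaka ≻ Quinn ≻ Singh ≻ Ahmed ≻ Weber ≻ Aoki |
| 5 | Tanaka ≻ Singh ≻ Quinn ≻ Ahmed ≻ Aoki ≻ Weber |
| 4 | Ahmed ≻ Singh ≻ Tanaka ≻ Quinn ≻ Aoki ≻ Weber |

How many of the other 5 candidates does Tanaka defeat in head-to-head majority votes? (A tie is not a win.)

Tanaka against each rival (21 voters):
Tanaka vs Quinn: 19 to 2, Tanaka.
Tanaka vs Weber: 15 to 6, Tanaka.
Tanaka–Singh: Tanaka 11–10.
Tanaka vs Ahmed: Tanaka wins 17–4.
Tanaka vs Aoki: 19 to 2, Tanaka.
Tanaka beats Quinn, Weber, Singh, Ahmed, Aoki — 5 pairwise wins.

5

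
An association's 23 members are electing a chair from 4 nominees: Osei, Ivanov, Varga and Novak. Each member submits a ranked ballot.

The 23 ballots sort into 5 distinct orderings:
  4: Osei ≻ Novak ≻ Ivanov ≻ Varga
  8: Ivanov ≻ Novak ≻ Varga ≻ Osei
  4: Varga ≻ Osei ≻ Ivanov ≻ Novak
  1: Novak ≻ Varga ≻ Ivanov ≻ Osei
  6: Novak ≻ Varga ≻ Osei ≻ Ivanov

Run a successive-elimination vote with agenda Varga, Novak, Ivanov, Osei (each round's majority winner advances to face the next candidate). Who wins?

Round 1: Varga vs Novak — 4–19, Novak advances.
Round 2: Novak vs Ivanov — 11–12, Ivanov advances.
Round 3: Ivanov vs Osei — 9–14, Osei advances.
Osei survives the agenda.

Osei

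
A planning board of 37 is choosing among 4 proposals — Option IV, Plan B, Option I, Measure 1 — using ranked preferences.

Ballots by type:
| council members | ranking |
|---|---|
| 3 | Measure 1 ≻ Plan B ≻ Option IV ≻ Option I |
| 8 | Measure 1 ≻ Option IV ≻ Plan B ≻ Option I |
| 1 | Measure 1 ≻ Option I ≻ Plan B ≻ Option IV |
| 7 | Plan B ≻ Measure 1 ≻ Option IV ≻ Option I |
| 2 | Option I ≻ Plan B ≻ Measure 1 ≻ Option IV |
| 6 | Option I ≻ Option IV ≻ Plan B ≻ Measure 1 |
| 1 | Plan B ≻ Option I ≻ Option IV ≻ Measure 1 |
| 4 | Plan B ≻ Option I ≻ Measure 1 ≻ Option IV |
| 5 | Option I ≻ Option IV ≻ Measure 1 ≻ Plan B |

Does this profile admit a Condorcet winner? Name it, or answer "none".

none

Head-to-head results (37 council members):
Option IV vs Plan B: Option IV preferred on 8+6+5 = 19 ballots; Option IV wins 19–18.
Option IV vs Option I: 3+8+7 = 18 for Option IV, 19 for Option I — Option I by 19–18.
Option IV vs Measure 1: Option IV preferred on 6+1+5 = 12 ballots; Measure 1 wins 25–12.
Plan B vs Option I: Plan B is ranked higher on 3+8+7+1+4 = 23 ballots, Option I on 14. Plan B wins 23–14.
Plan B vs Measure 1: Plan B preferred on 7+2+6+1+4 = 20 ballots; Plan B wins 20–17.
Option I vs Measure 1: Option I preferred on 2+6+1+4+5 = 18 ballots; Measure 1 wins 19–18.
Each option drops at least one matchup (Option IV loses to Option I; Plan B loses to Option IV; Option I loses to Plan B; Measure 1 loses to Plan B); the cycle Option IV → Plan B → Option I → Option IV rules out a Condorcet winner.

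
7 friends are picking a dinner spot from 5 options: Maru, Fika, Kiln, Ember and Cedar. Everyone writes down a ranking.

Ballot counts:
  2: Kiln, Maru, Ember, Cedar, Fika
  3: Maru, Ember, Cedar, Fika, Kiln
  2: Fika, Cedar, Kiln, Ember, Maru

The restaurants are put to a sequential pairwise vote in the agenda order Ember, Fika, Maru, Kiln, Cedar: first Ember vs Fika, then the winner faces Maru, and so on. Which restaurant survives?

Cedar

Round 1: Ember vs Fika — 5–2, Ember advances.
Round 2: Ember vs Maru — 2–5, Maru advances.
Round 3: Maru vs Kiln — 3–4, Kiln advances.
Round 4: Kiln vs Cedar — 2–5, Cedar advances.
Cedar survives the agenda.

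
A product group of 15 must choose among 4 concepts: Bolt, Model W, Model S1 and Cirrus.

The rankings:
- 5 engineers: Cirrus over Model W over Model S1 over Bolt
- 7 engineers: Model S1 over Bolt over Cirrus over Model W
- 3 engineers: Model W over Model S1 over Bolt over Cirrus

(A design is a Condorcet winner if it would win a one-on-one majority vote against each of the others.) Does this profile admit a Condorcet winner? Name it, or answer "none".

none

Pairwise majorities:
Bolt–Model W: Model W 8–7.
Bolt vs Model S1: Model S1 wins 15–0.
Bolt vs Cirrus: Bolt, 10–5.
Model W–Model S1: Model W 8–7.
Model W vs Cirrus: Cirrus wins 12–3.
Model S1 vs Cirrus: Model S1 wins 10–5.
Each design drops at least one matchup (Bolt loses to Model W; Model W loses to Cirrus; Model S1 loses to Model W; Cirrus loses to Bolt); the cycle Bolt → Cirrus → Model W → Bolt rules out a Condorcet winner.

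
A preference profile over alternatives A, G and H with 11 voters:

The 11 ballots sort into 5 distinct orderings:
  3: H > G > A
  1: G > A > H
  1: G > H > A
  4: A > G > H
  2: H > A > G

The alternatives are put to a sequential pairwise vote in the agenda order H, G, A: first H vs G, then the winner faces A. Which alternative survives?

Round 1: H vs G — 5–6, G advances.
Round 2: G vs A — 5–6, A advances.
A survives the agenda.

A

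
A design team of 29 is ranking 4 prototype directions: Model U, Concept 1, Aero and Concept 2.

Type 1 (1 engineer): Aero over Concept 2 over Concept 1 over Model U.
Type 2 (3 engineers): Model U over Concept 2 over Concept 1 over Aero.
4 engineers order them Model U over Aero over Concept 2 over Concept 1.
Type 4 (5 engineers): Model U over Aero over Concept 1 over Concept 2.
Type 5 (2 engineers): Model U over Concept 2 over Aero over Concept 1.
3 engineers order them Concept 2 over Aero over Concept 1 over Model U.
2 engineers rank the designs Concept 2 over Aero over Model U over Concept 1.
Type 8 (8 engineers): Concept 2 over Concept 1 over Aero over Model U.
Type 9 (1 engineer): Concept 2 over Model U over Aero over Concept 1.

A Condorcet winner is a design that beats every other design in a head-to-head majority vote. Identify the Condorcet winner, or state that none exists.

Concept 2

Head-to-head results (29 engineers):
Model U vs Concept 1: Model U is ranked higher on 3+4+5+2+2+1 = 17 ballots, Concept 1 on 12. Model U wins 17–12.
Model U vs Aero: 3+4+5+2+1 = 15 for Model U, 14 for Aero — Model U by 15–14.
Model U vs Concept 2: 14 to 15, Concept 2.
Concept 1 vs Aero: Concept 1 preferred on 3+8 = 11 ballots; Aero wins 18–11.
Concept 1 vs Concept 2: Concept 1 preferred on 5 ballots; Concept 2 wins 24–5.
Aero vs Concept 2: 10 to 19, Concept 2.
Concept 2 defeats every rival head-to-head and is the Condorcet winner.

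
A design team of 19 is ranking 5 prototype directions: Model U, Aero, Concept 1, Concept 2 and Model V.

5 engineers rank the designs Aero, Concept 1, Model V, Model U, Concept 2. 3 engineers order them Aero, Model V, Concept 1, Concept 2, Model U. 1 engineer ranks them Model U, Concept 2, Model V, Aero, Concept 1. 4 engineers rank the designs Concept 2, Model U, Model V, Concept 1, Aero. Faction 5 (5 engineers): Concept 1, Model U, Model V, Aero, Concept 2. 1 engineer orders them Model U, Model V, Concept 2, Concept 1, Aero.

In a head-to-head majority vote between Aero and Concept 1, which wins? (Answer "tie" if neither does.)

Concept 1

Ballots ranking Aero above Concept 1: 5 + 3 + 1 = 9.
Ballots ranking Concept 1 above Aero: 19 − 9 = 10.
Concept 1 wins the head-to-head 10–9.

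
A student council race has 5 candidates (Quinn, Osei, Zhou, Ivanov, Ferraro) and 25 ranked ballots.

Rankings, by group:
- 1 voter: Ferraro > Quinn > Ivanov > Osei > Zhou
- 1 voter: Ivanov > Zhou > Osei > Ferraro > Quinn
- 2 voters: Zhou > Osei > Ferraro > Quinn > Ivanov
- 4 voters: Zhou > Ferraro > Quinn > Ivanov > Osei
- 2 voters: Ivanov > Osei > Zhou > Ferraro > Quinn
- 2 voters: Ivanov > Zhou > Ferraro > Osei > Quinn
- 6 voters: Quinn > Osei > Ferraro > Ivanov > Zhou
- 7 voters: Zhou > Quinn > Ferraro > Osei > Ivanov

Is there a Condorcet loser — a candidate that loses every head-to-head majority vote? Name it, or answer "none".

Pairwise majorities:
Quinn–Osei: Quinn 18–7.
Quinn vs Zhou: Zhou wins 18–7.
Quinn vs Ivanov: 20 to 5, Quinn.
Quinn vs Ferraro: Quinn, 13–12.
Osei vs Zhou: Zhou, 16–9.
Osei vs Ivanov: Osei preferred on 2+6+7 = 15 ballots; Osei wins 15–10.
Osei vs Ferraro: 1+2+2+6 = 11 for Osei, 14 for Ferraro — Ferraro by 14–11.
Zhou vs Ivanov: Zhou wins 13–12.
Zhou vs Ferraro: 1+2+4+2+2+7 = 18 for Zhou, 7 for Ferraro — Zhou by 18–7.
Ivanov vs Ferraro: Ferraro, 20–5.
Ivanov is beaten in every head-to-head and is the Condorcet loser.

Ivanov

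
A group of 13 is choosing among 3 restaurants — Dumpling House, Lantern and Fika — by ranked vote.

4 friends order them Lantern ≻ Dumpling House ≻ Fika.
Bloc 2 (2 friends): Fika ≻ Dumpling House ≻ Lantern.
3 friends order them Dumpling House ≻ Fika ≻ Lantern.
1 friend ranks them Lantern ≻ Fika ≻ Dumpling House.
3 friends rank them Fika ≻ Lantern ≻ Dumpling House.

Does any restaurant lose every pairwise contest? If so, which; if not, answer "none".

none

Head-to-head results (13 friends):
Dumpling House vs Lantern: 5 to 8, Lantern.
Dumpling House vs Fika: 4+3 = 7 for Dumpling House, 6 for Fika — Dumpling House by 7–6.
Lantern vs Fika: 4+1 = 5 for Lantern, 8 for Fika — Fika by 8–5.
Each restaurant has at least one pairwise win (Dumpling House beats Fika; Lantern beats Dumpling House; Fika beats Lantern) — no Condorcet loser.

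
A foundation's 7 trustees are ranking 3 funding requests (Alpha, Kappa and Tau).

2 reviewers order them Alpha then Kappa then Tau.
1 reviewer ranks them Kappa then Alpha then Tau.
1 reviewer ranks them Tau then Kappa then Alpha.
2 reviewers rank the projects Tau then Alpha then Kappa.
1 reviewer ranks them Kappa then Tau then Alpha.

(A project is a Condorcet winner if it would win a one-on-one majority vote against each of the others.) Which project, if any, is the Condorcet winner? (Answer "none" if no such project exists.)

none

Check each pair by majority over 7 ballots:
Alpha vs Kappa: Alpha, 4–3.
Alpha vs Tau: Tau wins 4–3.
Kappa vs Tau: Kappa, 4–3.
Every project loses at least once (Alpha loses to Tau; Kappa loses to Alpha; Tau loses to Kappa). The majority relation contains the cycle Alpha > Kappa > Tau > Alpha, so there is no Condorcet winner.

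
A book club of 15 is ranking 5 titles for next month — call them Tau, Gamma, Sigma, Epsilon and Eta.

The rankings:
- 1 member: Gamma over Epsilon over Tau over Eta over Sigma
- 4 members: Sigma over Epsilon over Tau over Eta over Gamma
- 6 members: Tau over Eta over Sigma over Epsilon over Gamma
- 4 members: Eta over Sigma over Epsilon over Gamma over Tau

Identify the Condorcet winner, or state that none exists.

Pairwise majorities:
Tau–Gamma: Tau 10–5.
Tau vs Sigma: Sigma, 8–7.
Tau vs Epsilon: Epsilon wins 9–6.
Tau vs Eta: 1+4+6 = 11 for Tau, 4 for Eta — Tau by 11–4.
Gamma vs Sigma: Gamma preferred on 1 ballot; Sigma wins 14–1.
Gamma vs Epsilon: 1 to 14, Epsilon.
Gamma vs Eta: 1 for Gamma, 14 for Eta — Eta by 14–1.
Sigma–Epsilon: Sigma 14–1.
Sigma–Eta: Eta 11–4.
Epsilon vs Eta: Eta wins 10–5.
Every book loses at least once (Tau loses to Sigma; Gamma loses to Tau; Sigma loses to Eta; Epsilon loses to Sigma; Eta loses to Tau). The majority relation contains the cycle Tau beats Eta beats Sigma beats Tau, so there is no Condorcet winner.

none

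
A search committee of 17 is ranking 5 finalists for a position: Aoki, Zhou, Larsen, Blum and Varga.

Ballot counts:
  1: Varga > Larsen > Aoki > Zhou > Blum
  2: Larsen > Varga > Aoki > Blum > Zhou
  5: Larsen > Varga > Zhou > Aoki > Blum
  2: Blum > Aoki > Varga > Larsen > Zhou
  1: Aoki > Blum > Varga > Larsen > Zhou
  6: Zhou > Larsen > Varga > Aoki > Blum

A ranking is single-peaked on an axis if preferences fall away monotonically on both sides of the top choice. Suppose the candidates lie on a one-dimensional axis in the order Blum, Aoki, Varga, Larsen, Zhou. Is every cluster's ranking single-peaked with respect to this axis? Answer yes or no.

Axis positions: Blum=1, Aoki=2, Varga=3, Larsen=4, Zhou=5.
Cluster 1 (peak Varga at position 3): ranking walks positions 3-4-2-5-1, expanding outward from the peak — single-peaked.
Cluster 2 (peak Larsen at position 4): ranking walks positions 4-3-2-1-5, expanding outward from the peak — single-peaked.
Cluster 3 (peak Larsen at position 4): ranking walks positions 4-3-5-2-1, expanding outward from the peak — single-peaked.
Cluster 4 (peak Blum at position 1): ranking walks positions 1-2-3-4-5, expanding outward from the peak — single-peaked.
Cluster 5 (peak Aoki at position 2): ranking walks positions 2-1-3-4-5, expanding outward from the peak — single-peaked.
Cluster 6 (peak Zhou at position 5): ranking walks positions 5-4-3-2-1, expanding outward from the peak — single-peaked.
Every ranking is single-peaked on this axis.

yes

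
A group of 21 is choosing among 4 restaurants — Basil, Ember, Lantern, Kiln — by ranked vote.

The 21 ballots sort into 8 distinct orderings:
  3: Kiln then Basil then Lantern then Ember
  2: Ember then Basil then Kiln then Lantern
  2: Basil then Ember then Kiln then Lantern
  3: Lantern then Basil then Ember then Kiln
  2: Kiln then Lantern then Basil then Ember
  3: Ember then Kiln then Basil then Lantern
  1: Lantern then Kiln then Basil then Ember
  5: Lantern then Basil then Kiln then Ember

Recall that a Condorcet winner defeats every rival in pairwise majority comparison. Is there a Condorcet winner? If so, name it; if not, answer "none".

Pairwise majorities:
Basil vs Ember: Basil wins 16–5.
Basil vs Lantern: Lantern, 11–10.
Basil vs Kiln: Basil, 12–9.
Ember vs Lantern: Lantern wins 14–7.
Ember–Kiln: Kiln 11–10.
Lantern vs Kiln: Kiln wins 12–9.
Every restaurant loses at least once (Basil loses to Lantern; Ember loses to Basil; Lantern loses to Kiln; Kiln loses to Basil). The majority relation contains the cycle Basil → Kiln → Lantern → Basil, so there is no Condorcet winner.

none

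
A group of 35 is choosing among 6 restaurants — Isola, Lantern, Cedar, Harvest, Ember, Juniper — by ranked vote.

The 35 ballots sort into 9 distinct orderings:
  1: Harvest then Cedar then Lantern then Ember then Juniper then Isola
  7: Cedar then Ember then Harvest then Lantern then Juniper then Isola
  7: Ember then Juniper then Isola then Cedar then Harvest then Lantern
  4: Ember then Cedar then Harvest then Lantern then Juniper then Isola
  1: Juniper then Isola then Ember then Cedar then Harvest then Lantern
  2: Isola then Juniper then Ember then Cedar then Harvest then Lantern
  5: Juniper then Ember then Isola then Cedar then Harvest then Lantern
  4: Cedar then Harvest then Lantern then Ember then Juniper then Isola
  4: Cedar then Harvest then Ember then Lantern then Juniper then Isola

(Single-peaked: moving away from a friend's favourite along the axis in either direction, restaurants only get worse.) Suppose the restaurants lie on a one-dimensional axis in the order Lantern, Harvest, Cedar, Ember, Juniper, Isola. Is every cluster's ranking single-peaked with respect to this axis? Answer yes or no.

yes

Axis positions: Lantern=1, Harvest=2, Cedar=3, Ember=4, Juniper=5, Isola=6.
Cluster 1 (peak Harvest at position 2): ranking walks positions 2-3-1-4-5-6, expanding outward from the peak — single-peaked.
Cluster 2 (peak Cedar at position 3): ranking walks positions 3-4-2-1-5-6, expanding outward from the peak — single-peaked.
Cluster 3 (peak Ember at position 4): ranking walks positions 4-5-6-3-2-1, expanding outward from the peak — single-peaked.
Cluster 4 (peak Ember at position 4): ranking walks positions 4-3-2-1-5-6, expanding outward from the peak — single-peaked.
Cluster 5 (peak Juniper at position 5): ranking walks positions 5-6-4-3-2-1, expanding outward from the peak — single-peaked.
Cluster 6 (peak Isola at position 6): ranking walks positions 6-5-4-3-2-1, expanding outward from the peak — single-peaked.
Cluster 7 (peak Juniper at position 5): ranking walks positions 5-4-6-3-2-1, expanding outward from the peak — single-peaked.
Cluster 8 (peak Cedar at position 3): ranking walks positions 3-2-1-4-5-6, expanding outward from the peak — single-peaked.
Cluster 9 (peak Cedar at position 3): ranking walks positions 3-2-4-1-5-6, expanding outward from the peak — single-peaked.
Every ranking is single-peaked on this axis.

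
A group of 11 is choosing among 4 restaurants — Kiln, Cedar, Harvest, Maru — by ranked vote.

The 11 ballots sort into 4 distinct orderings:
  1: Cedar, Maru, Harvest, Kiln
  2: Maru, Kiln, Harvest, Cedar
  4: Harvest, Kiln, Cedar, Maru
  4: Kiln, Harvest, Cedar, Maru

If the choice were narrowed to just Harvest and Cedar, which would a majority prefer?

Harvest

Ballots ranking Harvest above Cedar: 2 + 4 + 4 = 10.
Ballots ranking Cedar above Harvest: 11 − 10 = 1.
Harvest wins the head-to-head 10–1.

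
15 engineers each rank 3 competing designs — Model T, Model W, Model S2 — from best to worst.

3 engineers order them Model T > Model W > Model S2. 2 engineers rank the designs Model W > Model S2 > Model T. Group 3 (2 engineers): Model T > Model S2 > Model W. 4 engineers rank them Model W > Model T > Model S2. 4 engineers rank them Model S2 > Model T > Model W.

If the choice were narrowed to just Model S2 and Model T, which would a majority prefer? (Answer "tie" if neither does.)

Ballots ranking Model S2 above Model T: 2 + 4 = 6.
Ballots ranking Model T above Model S2: 15 − 6 = 9.
Model T wins the head-to-head 9–6.

Model T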